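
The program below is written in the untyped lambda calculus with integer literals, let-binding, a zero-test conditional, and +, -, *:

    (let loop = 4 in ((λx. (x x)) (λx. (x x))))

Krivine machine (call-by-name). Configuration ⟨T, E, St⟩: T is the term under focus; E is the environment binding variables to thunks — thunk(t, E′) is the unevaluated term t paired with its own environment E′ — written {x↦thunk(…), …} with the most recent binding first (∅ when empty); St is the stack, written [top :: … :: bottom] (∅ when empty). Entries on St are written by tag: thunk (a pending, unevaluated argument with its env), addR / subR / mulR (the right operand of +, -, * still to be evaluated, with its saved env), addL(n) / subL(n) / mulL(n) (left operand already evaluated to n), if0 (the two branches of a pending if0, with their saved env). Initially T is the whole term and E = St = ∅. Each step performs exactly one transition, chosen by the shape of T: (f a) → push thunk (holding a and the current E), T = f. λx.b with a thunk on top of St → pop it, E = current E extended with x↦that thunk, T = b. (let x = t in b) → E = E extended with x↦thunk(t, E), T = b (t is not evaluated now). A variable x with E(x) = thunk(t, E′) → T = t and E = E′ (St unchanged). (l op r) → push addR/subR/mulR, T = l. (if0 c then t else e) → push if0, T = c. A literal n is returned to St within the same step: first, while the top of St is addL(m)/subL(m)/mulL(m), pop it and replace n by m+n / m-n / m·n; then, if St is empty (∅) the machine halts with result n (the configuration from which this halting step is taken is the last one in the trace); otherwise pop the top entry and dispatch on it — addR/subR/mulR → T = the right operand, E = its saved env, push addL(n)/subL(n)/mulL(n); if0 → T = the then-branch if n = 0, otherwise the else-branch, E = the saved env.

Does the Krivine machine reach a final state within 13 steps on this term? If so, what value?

t=0: ⟨T=(let loop = 4 in ((λx. (x x)) (λx. (x x)))); E=∅; St=∅⟩
t=1: ⟨T=((λx. (x x)) (λx. (x x))); E={loop↦thunk(4, ∅)}; St=∅⟩
t=2: ⟨T=(λx. (x x)); E={loop↦thunk(4, ∅)}; St=[thunk]⟩
t=3: ⟨T=(x x); E={x↦thunk((λx. (x x)), {loop↦thunk(4, ∅)}), loop↦thunk(4, ∅)}; St=∅⟩
t=4: ⟨T=x; E={x↦thunk((λx. (x x)), {loop↦thunk(4, ∅)}), loop↦thunk(4, ∅)}; St=[thunk]⟩
t=5: ⟨T=(λx. (x x)); E={loop↦thunk(4, ∅)}; St=[thunk]⟩
t=6: ⟨T=(x x); E={x↦thunk(x, {x↦thunk((λx. (x x)), {loop↦thunk(4, ∅)}), loop↦thunk(4, ∅)}), loop↦thunk(4, ∅)}; St=∅⟩
t=7: ⟨T=x; E={x↦thunk(x, {x↦thunk((λx. (x x)), {loop↦thunk(4, ∅)}), loop↦thunk(4, ∅)}), loop↦thunk(4, ∅)}; St=[thunk]⟩
t=8: ⟨T=x; E={x↦thunk((λx. (x x)), {loop↦thunk(4, ∅)}), loop↦thunk(4, ∅)}; St=[thunk]⟩
t=9: ⟨T=(λx. (x x)); E={loop↦thunk(4, ∅)}; St=[thunk]⟩
t=10: ⟨T=(x x); E={x↦thunk(x, {x↦thunk(x, {x↦thunk((λx. (x x)), {loop↦thunk(4, ∅)}), loop↦thunk(4, ∅)}), loop↦thunk(4, ∅)}), loop↦thunk(4, ∅)}; St=∅⟩
t=11: ⟨T=x; E={x↦thunk(x, {x↦thunk(x, {x↦thunk((λx. (x x)), {loop↦thunk(4, ∅)}), loop↦thunk(4, ∅)}), loop↦thunk(4, ∅)}), loop↦thunk(4, ∅)}; St=[thunk]⟩
t=12: ⟨T=x; E={x↦thunk(x, {x↦thunk((λx. (x x)), {loop↦thunk(4, ∅)}), loop↦thunk(4, ∅)}), loop↦thunk(4, ∅)}; St=[thunk]⟩
t=13: ⟨T=x; E={x↦thunk((λx. (x x)), {loop↦thunk(4, ∅)}), loop↦thunk(4, ∅)}; St=[thunk]⟩
→ 13 transitions taken and the configuration is still not final: no result within 13 steps

Answer: DIVERGES (no final state within 13 steps)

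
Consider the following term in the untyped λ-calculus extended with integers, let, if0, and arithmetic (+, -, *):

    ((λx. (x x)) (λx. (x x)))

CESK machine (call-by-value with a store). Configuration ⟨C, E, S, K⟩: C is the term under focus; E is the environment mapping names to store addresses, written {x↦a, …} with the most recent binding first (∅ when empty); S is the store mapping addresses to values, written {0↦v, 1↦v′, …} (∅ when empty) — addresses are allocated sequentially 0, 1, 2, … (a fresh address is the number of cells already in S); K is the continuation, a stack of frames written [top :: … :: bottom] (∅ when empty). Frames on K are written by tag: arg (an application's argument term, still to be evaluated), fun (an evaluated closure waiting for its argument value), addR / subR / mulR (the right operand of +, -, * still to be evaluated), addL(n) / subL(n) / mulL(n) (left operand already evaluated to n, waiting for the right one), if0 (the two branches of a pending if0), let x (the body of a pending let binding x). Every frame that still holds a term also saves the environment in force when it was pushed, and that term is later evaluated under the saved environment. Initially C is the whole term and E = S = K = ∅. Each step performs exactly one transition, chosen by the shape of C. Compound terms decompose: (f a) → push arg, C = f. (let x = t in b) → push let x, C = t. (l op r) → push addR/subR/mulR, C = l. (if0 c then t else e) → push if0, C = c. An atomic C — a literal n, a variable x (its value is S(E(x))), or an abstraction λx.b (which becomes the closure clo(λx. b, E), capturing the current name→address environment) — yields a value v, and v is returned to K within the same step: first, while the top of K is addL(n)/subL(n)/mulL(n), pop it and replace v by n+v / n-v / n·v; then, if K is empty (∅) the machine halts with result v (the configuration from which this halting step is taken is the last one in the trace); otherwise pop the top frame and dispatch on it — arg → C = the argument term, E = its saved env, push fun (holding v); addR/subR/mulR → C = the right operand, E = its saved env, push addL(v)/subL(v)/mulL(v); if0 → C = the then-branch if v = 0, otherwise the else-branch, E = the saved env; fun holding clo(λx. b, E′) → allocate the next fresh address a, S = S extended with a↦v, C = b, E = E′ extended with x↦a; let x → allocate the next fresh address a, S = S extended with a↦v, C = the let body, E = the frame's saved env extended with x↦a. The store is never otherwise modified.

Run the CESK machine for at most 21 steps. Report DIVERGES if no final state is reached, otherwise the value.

step 0: [C=((λx. (x x)) (λx. (x x))) | E=∅ | S=∅ | K=∅]
step 1: [C=(λx. (x x)) | E=∅ | S=∅ | K=[arg]]
step 2: [C=(λx. (x x)) | E=∅ | S=∅ | K=[fun]]
step 3: [C=(x x) | E={x↦0} | S={0↦clo(λx. (x x), ∅)} | K=∅]
step 4: [C=x | E={x↦0} | S={0↦clo(λx. (x x), ∅)} | K=[arg]]
step 5: [C=x | E={x↦0} | S={0↦clo(λx. (x x), ∅)} | K=[fun]]
step 6: [C=(x x) | E={x↦1} | S={0↦clo(λx. (x x), ∅), 1↦clo(λx. (x x), ∅)} | K=∅]
step 7: [C=x | E={x↦1} | S={0↦clo(λx. (x x), ∅), 1↦clo(λx. (x x), ∅)} | K=[arg]]
step 8: [C=x | E={x↦1} | S={0↦clo(λx. (x x), ∅), 1↦clo(λx. (x x), ∅)} | K=[fun]]
step 9: [C=(x x) | E={x↦2} | S={0↦clo(λx. (x x), ∅), 1↦clo(λx. (x x), ∅), 2↦clo(λx. (x x), ∅)} | K=∅]
step 10: [C=x | E={x↦2} | S={0↦clo(λx. (x x), ∅), 1↦clo(λx. (x x), ∅), 2↦clo(λx. (x x), ∅)} | K=[arg]]
step 11: [C=x | E={x↦2} | S={0↦clo(λx. (x x), ∅), 1↦clo(λx. (x x), ∅), 2↦clo(λx. (x x), ∅)} | K=[fun]]
step 12: [C=(x x) | E={x↦3} | S={0↦clo(λx. (x x), ∅), 1↦clo(λx. (x x), ∅), 2↦clo(λx. (x x), ∅), 3↦clo(λx. (x x), ∅)} | K=∅]
step 13: [C=x | E={x↦3} | S={0↦clo(λx. (x x), ∅), 1↦clo(λx. (x x), ∅), 2↦clo(λx. (x x), ∅), 3↦clo(λx. (x x), ∅)} | K=[arg]]
step 14: [C=x | E={x↦3} | S={0↦clo(λx. (x x), ∅), 1↦clo(λx. (x x), ∅), 2↦clo(λx. (x x), ∅), 3↦clo(λx. (x x), ∅)} | K=[fun]]
step 15: [C=(x x) | E={x↦4} | S={0↦clo(λx. (x x), ∅), 1↦clo(λx. (x x), ∅), 2↦clo(λx. (x x), ∅), 3↦clo(λx. (x x), ∅), 4↦clo(λx. (x x), ∅)} | K=∅]
step 16: [C=x | E={x↦4} | S={0↦clo(λx. (x x), ∅), 1↦clo(λx. (x x), ∅), 2↦clo(λx. (x x), ∅), 3↦clo(λx. (x x), ∅), 4↦clo(λx. (x x), ∅)} | K=[arg]]
step 17: [C=x | E={x↦4} | S={0↦clo(λx. (x x), ∅), 1↦clo(λx. (x x), ∅), 2↦clo(λx. (x x), ∅), 3↦clo(λx. (x x), ∅), 4↦clo(λx. (x x), ∅)} | K=[fun]]
step 18: [C=(x x) | E={x↦5} | S={0↦clo(λx. (x x), ∅), 1↦clo(λx. (x x), ∅), 2↦clo(λx. (x x), ∅), 3↦clo(λx. (x x), ∅), 4↦clo(λx. (x x), ∅), 5↦clo(λx. (x x), ∅)} | K=∅]
step 19: [C=x | E={x↦5} | S={0↦clo(λx. (x x), ∅), 1↦clo(λx. (x x), ∅), 2↦clo(λx. (x x), ∅), 3↦clo(λx. (x x), ∅), 4↦clo(λx. (x x), ∅), 5↦clo(λx. (x x), ∅)} | K=[arg]]
step 20: [C=x | E={x↦5} | S={0↦clo(λx. (x x), ∅), 1↦clo(λx. (x x), ∅), 2↦clo(λx. (x x), ∅), 3↦clo(λx. (x x), ∅), 4↦clo(λx. (x x), ∅), 5↦clo(λx. (x x), ∅)} | K=[fun]]
step 21: [C=(x x) | E={x↦6} | S={0↦clo(λx. (x x), ∅), 1↦clo(λx. (x x), ∅), 2↦clo(λx. (x x), ∅), 3↦clo(λx. (x x), ∅), 4↦clo(λx. (x x), ∅), 5↦clo(λx. (x x), ∅), 6↦clo(λx. (x x), ∅)} | K=∅]
→ 21 transitions taken and the configuration is still not final: no result within 21 steps

Answer: DIVERGES (no final state within 21 steps)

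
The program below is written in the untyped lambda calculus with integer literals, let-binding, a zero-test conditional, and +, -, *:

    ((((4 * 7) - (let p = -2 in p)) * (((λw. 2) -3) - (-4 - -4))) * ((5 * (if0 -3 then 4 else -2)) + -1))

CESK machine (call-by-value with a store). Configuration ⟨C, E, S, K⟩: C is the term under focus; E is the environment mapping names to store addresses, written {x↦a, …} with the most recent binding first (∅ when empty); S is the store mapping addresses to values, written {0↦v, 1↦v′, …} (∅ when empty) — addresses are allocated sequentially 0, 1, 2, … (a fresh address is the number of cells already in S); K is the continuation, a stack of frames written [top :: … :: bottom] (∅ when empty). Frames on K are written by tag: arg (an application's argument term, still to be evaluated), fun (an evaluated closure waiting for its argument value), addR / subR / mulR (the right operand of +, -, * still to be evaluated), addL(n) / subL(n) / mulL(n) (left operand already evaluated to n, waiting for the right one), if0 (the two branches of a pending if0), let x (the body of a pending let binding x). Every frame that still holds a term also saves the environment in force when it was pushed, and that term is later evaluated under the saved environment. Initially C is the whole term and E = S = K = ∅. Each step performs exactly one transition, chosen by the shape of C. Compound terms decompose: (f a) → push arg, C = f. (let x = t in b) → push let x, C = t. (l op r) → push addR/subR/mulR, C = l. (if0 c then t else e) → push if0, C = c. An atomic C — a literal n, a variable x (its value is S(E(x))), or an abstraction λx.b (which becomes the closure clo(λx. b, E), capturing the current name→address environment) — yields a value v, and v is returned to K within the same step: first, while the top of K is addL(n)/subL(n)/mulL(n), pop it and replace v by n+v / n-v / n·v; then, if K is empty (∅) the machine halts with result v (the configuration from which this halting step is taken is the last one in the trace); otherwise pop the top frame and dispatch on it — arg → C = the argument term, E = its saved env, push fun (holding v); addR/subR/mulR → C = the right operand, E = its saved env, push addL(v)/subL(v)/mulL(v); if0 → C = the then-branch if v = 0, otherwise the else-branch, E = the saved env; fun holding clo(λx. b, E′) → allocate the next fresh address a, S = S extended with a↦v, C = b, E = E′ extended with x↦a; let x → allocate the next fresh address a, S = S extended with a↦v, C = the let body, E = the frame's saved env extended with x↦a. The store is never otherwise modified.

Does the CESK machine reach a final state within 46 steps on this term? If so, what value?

step 0: <C=((((4 * 7) - (let p = -2 in p)) * (((λw. 2) -3) - (-4 - -4))) * ((5 * (if0 -3 then 4 else -2)) + -1)), E=∅, S=∅, K=∅>
step 1: <C=(((4 * 7) - (let p = -2 in p)) * (((λw. 2) -3) - (-4 - -4))), E=∅, S=∅, K=[mulR]>
step 2: <C=((4 * 7) - (let p = -2 in p)), E=∅, S=∅, K=[mulR :: mulR]>
step 3: <C=(4 * 7), E=∅, S=∅, K=[subR :: mulR :: mulR]>
step 4: <C=4, E=∅, S=∅, K=[mulR :: subR :: mulR :: mulR]>
step 5: <C=7, E=∅, S=∅, K=[mulL(4) :: subR :: mulR :: mulR]>
step 6: <C=(let p = -2 in p), E=∅, S=∅, K=[subL(28) :: mulR :: mulR]>
step 7: <C=-2, E=∅, S=∅, K=[let p :: subL(28) :: mulR :: mulR]>
step 8: <C=p, E={p↦0}, S={0↦-2}, K=[subL(28) :: mulR :: mulR]>
step 9: <C=(((λw. 2) -3) - (-4 - -4)), E=∅, S={0↦-2}, K=[mulL(30) :: mulR]>
step 10: <C=((λw. 2) -3), E=∅, S={0↦-2}, K=[subR :: mulL(30) :: mulR]>
step 11: <C=(λw. 2), E=∅, S={0↦-2}, K=[arg :: subR :: mulL(30) :: mulR]>
step 12: <C=-3, E=∅, S={0↦-2}, K=[fun :: subR :: mulL(30) :: mulR]>
step 13: <C=2, E={w↦1}, S={0↦-2, 1↦-3}, K=[subR :: mulL(30) :: mulR]>
step 14: <C=(-4 - -4), E=∅, S={0↦-2, 1↦-3}, K=[subL(2) :: mulL(30) :: mulR]>
step 15: <C=-4, E=∅, S={0↦-2, 1↦-3}, K=[subR :: subL(2) :: mulL(30) :: mulR]>
step 16: <C=-4, E=∅, S={0↦-2, 1↦-3}, K=[subL(-4) :: subL(2) :: mulL(30) :: mulR]>
step 17: <C=((5 * (if0 -3 then 4 else -2)) + -1), E=∅, S={0↦-2, 1↦-3}, K=[mulL(60)]>
step 18: <C=(5 * (if0 -3 then 4 else -2)), E=∅, S={0↦-2, 1↦-3}, K=[addR :: mulL(60)]>
step 19: <C=5, E=∅, S={0↦-2, 1↦-3}, K=[mulR :: addR :: mulL(60)]>
step 20: <C=(if0 -3 then 4 else -2), E=∅, S={0↦-2, 1↦-3}, K=[mulL(5) :: addR :: mulL(60)]>
step 21: <C=-3, E=∅, S={0↦-2, 1↦-3}, K=[if0 :: mulL(5) :: addR :: mulL(60)]>
step 22: <C=-2, E=∅, S={0↦-2, 1↦-3}, K=[mulL(5) :: addR :: mulL(60)]>
step 23: <C=-1, E=∅, S={0↦-2, 1↦-3}, K=[addL(-10) :: mulL(60)]>
→ final value -660

Answer: -660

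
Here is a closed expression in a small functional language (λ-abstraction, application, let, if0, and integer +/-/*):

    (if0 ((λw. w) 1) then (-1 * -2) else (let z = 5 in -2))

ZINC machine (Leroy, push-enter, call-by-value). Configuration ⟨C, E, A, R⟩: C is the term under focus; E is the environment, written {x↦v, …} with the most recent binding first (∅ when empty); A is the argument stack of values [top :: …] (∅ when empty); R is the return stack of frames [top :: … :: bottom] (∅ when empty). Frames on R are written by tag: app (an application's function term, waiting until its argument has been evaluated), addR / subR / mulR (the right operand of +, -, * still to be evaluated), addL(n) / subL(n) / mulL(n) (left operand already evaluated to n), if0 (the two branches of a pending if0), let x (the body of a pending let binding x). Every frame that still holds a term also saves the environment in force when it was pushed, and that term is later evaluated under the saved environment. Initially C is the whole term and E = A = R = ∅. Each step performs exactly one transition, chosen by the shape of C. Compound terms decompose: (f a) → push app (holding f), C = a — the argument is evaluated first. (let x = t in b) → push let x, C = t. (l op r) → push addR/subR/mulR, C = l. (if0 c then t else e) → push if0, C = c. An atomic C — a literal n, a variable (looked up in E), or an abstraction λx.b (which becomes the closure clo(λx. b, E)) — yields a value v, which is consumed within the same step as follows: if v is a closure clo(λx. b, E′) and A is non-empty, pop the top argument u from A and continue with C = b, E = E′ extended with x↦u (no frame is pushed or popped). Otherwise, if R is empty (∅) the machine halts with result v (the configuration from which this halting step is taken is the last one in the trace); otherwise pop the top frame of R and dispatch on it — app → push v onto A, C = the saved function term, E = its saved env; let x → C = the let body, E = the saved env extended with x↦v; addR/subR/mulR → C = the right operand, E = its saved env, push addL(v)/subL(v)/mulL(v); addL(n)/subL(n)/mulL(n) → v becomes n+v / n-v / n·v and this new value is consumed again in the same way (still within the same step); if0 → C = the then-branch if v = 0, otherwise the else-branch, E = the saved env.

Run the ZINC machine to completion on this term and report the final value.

Answer: -2

Execution trace:
step 0: [C=(if0 ((λw. w) 1) then (-1 * -2) else (let z = 5 in -2)) | E=∅ | A=∅ | R=∅]
step 1: [C=((λw. w) 1) | E=∅ | A=∅ | R=[if0]]
step 2: [C=1 | E=∅ | A=∅ | R=[app :: if0]]
step 3: [C=(λw. w) | E=∅ | A=[1] | R=[if0]]
step 4: [C=w | E={w↦1} | A=∅ | R=[if0]]
step 5: [C=(let z = 5 in -2) | E=∅ | A=∅ | R=∅]
step 6: [C=5 | E=∅ | A=∅ | R=[let z]]
step 7: [C=-2 | E={z↦5} | A=∅ | R=∅]
→ final value -2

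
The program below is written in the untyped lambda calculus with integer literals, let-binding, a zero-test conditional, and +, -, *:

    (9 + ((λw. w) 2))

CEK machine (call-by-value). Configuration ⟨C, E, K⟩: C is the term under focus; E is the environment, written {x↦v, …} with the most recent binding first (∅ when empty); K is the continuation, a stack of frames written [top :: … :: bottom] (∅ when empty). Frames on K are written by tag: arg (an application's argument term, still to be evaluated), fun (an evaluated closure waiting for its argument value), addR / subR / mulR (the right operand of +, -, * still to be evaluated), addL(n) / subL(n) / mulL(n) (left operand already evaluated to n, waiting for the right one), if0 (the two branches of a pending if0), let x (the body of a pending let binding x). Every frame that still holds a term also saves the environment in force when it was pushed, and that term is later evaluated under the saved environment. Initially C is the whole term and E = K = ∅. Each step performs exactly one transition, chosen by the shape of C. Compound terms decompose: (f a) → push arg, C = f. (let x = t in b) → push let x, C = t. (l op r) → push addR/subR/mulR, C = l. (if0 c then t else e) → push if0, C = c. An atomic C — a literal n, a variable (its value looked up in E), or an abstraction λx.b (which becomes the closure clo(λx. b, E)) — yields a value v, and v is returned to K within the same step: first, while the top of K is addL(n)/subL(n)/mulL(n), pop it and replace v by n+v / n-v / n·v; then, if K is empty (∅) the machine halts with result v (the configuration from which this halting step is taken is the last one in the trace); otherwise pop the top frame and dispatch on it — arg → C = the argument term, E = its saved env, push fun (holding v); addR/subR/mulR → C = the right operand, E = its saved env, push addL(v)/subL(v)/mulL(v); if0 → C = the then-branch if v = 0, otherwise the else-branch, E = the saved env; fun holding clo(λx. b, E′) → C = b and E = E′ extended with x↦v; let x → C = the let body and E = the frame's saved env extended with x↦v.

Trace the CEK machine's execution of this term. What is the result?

Answer: 11

Derivation:
step 0: [C=(9 + ((λw. w) 2)) | E=∅ | K=∅]
step 1: [C=9 | E=∅ | K=[addR]]
step 2: [C=((λw. w) 2) | E=∅ | K=[addL(9)]]
step 3: [C=(λw. w) | E=∅ | K=[arg :: addL(9)]]
step 4: [C=2 | E=∅ | K=[fun :: addL(9)]]
step 5: [C=w | E={w↦2} | K=[addL(9)]]
→ final value 11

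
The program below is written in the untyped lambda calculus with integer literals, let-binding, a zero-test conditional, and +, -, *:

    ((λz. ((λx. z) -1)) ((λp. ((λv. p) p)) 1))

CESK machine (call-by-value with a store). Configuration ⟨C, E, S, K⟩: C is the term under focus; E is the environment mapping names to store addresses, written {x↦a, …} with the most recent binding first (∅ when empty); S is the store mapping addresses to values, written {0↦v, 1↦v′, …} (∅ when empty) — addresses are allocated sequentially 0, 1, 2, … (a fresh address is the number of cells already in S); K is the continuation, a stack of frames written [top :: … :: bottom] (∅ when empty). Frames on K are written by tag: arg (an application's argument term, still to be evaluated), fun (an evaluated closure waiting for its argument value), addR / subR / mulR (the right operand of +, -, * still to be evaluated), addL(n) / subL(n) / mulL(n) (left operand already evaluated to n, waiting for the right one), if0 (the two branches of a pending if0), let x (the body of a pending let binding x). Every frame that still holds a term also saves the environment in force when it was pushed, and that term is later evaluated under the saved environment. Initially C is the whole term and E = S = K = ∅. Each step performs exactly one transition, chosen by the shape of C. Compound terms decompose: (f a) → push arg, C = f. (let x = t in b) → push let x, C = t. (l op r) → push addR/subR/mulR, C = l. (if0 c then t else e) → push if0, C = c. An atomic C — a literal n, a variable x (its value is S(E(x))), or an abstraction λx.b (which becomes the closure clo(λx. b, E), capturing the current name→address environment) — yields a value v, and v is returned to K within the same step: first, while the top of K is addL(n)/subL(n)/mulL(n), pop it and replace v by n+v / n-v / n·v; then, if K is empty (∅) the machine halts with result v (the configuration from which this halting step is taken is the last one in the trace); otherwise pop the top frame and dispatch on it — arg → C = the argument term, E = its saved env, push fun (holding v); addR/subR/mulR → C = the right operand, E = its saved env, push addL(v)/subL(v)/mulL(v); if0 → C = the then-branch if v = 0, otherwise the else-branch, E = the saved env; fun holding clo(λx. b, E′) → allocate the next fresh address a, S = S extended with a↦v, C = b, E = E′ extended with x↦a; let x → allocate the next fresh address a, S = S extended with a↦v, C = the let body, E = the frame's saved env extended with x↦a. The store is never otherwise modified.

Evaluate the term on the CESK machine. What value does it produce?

Answer: 1

Machine steps:
0. [C=((λz. ((λx. z) -1)) ((λp. ((λv. p) p)) 1)) | E=∅ | S=∅ | K=∅]
1. [C=(λz. ((λx. z) -1)) | E=∅ | S=∅ | K=[arg]]
2. [C=((λp. ((λv. p) p)) 1) | E=∅ | S=∅ | K=[fun]]
3. [C=(λp. ((λv. p) p)) | E=∅ | S=∅ | K=[arg :: fun]]
4. [C=1 | E=∅ | S=∅ | K=[fun :: fun]]
5. [C=((λv. p) p) | E={p↦0} | S={0↦1} | K=[fun]]
6. [C=(λv. p) | E={p↦0} | S={0↦1} | K=[arg :: fun]]
7. [C=p | E={p↦0} | S={0↦1} | K=[fun :: fun]]
8. [C=p | E={v↦1, p↦0} | S={0↦1, 1↦1} | K=[fun]]
9. [C=((λx. z) -1) | E={z↦2} | S={0↦1, 1↦1, 2↦1} | K=∅]
10. [C=(λx. z) | E={z↦2} | S={0↦1, 1↦1, 2↦1} | K=[arg]]
11. [C=-1 | E={z↦2} | S={0↦1, 1↦1, 2↦1} | K=[fun]]
12. [C=z | E={x↦3, z↦2} | S={0↦1, 1↦1, 2↦1, 3↦-1} | K=∅]
→ final value 1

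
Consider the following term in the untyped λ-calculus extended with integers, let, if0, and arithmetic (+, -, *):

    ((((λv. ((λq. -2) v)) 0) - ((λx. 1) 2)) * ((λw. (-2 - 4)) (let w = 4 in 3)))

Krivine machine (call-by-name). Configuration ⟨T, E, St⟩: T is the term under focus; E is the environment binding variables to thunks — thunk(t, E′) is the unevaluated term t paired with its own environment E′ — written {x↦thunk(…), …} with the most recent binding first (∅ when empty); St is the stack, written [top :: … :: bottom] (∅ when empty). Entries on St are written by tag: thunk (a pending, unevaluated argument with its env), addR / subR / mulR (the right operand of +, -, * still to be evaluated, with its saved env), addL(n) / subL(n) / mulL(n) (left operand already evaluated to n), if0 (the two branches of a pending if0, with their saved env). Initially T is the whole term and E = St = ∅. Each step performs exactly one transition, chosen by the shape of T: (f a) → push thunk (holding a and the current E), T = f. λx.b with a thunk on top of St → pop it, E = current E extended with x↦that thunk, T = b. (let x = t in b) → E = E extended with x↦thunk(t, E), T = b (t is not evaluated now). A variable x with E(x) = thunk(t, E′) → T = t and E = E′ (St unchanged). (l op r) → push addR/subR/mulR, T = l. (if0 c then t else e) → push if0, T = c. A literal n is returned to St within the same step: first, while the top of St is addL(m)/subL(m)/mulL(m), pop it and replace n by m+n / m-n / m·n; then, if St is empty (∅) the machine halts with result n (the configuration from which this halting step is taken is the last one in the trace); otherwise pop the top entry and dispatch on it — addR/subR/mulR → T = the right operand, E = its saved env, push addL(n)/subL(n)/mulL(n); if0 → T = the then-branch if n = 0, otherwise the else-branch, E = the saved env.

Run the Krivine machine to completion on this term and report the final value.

Answer: 18

Derivation:
[0] ⟨T=((((λv. ((λq. -2) v)) 0) - ((λx. 1) 2)) * ((λw. (-2 - 4)) (let w = 4 in 3))); E=∅; St=∅⟩
[1] ⟨T=(((λv. ((λq. -2) v)) 0) - ((λx. 1) 2)); E=∅; St=[mulR]⟩
[2] ⟨T=((λv. ((λq. -2) v)) 0); E=∅; St=[subR :: mulR]⟩
[3] ⟨T=(λv. ((λq. -2) v)); E=∅; St=[thunk :: subR :: mulR]⟩
[4] ⟨T=((λq. -2) v); E={v↦thunk(0, ∅)}; St=[subR :: mulR]⟩
[5] ⟨T=(λq. -2); E={v↦thunk(0, ∅)}; St=[thunk :: subR :: mulR]⟩
[6] ⟨T=-2; E={q↦thunk(v, {v↦thunk(0, ∅)}), v↦thunk(0, ∅)}; St=[subR :: mulR]⟩
[7] ⟨T=((λx. 1) 2); E=∅; St=[subL(-2) :: mulR]⟩
[8] ⟨T=(λx. 1); E=∅; St=[thunk :: subL(-2) :: mulR]⟩
[9] ⟨T=1; E={x↦thunk(2, ∅)}; St=[subL(-2) :: mulR]⟩
[10] ⟨T=((λw. (-2 - 4)) (let w = 4 in 3)); E=∅; St=[mulL(-3)]⟩
[11] ⟨T=(λw. (-2 - 4)); E=∅; St=[thunk :: mulL(-3)]⟩
[12] ⟨T=(-2 - 4); E={w↦thunk((let w = 4 in 3), ∅)}; St=[mulL(-3)]⟩
[13] ⟨T=-2; E={w↦thunk((let w = 4 in 3), ∅)}; St=[subR :: mulL(-3)]⟩
[14] ⟨T=4; E={w↦thunk((let w = 4 in 3), ∅)}; St=[subL(-2) :: mulL(-3)]⟩
→ final value 18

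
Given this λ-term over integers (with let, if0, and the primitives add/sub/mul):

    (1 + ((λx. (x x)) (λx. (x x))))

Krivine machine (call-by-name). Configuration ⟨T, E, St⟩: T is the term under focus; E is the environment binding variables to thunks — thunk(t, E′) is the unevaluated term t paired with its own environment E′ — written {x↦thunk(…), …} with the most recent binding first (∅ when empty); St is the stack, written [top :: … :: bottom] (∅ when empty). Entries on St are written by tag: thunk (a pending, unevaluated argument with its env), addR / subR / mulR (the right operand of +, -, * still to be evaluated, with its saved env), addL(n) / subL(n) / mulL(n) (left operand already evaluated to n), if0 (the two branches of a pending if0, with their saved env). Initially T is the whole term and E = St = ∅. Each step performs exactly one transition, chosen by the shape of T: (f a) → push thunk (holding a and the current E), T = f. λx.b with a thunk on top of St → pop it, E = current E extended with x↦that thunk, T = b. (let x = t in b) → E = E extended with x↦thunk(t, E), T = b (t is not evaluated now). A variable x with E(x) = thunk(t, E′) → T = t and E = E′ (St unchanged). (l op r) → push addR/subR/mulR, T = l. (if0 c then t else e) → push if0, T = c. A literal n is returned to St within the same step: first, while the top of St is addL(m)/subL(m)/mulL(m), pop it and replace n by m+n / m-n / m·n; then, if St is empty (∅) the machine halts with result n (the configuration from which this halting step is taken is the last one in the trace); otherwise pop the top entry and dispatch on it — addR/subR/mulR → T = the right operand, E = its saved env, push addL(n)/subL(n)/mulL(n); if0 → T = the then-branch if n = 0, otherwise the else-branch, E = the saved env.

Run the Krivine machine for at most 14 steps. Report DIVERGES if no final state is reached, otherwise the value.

t=0: <T=(1 + ((λx. (x x)) (λx. (x x)))), E=∅, St=∅>
t=1: <T=1, E=∅, St=[addR]>
t=2: <T=((λx. (x x)) (λx. (x x))), E=∅, St=[addL(1)]>
t=3: <T=(λx. (x x)), E=∅, St=[thunk :: addL(1)]>
t=4: <T=(x x), E={x↦thunk((λx. (x x)), ∅)}, St=[addL(1)]>
t=5: <T=x, E={x↦thunk((λx. (x x)), ∅)}, St=[thunk :: addL(1)]>
t=6: <T=(λx. (x x)), E=∅, St=[thunk :: addL(1)]>
t=7: <T=(x x), E={x↦thunk(x, {x↦thunk((λx. (x x)), ∅)})}, St=[addL(1)]>
t=8: <T=x, E={x↦thunk(x, {x↦thunk((λx. (x x)), ∅)})}, St=[thunk :: addL(1)]>
t=9: <T=x, E={x↦thunk((λx. (x x)), ∅)}, St=[thunk :: addL(1)]>
t=10: <T=(λx. (x x)), E=∅, St=[thunk :: addL(1)]>
t=11: <T=(x x), E={x↦thunk(x, {x↦thunk(x, {x↦thunk((λx. (x x)), ∅)})})}, St=[addL(1)]>
t=12: <T=x, E={x↦thunk(x, {x↦thunk(x, {x↦thunk((λx. (x x)), ∅)})})}, St=[thunk :: addL(1)]>
t=13: <T=x, E={x↦thunk(x, {x↦thunk((λx. (x x)), ∅)})}, St=[thunk :: addL(1)]>
t=14: <T=x, E={x↦thunk((λx. (x x)), ∅)}, St=[thunk :: addL(1)]>
→ 14 transitions taken and the configuration is still not final: no result within 14 steps

Answer: DIVERGES (no final state within 14 steps)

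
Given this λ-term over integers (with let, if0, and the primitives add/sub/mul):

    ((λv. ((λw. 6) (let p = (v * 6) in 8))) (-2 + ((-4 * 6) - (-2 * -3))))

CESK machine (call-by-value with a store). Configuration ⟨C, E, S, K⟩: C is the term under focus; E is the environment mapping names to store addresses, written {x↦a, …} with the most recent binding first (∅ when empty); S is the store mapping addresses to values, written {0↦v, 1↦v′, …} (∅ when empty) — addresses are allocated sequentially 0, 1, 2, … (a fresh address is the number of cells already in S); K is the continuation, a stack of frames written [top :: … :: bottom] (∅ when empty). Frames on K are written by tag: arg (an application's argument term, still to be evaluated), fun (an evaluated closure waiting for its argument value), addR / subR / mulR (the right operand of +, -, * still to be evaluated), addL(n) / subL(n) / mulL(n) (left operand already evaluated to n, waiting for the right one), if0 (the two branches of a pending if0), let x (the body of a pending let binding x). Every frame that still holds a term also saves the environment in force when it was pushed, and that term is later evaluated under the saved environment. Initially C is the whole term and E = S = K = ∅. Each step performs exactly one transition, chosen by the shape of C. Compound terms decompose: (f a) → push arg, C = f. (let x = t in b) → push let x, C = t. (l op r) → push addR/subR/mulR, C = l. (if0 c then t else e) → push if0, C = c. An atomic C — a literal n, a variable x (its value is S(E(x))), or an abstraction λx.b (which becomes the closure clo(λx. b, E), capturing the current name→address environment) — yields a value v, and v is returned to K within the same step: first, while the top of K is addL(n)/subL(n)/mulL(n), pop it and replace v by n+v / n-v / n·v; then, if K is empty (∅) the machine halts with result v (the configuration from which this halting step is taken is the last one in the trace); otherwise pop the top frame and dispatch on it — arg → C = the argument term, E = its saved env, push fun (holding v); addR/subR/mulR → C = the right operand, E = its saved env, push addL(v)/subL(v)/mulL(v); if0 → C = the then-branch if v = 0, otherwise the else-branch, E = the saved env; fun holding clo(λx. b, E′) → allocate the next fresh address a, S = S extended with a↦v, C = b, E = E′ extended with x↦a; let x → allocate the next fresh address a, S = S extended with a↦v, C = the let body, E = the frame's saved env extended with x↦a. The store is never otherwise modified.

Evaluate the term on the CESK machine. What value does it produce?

Answer: 6

Machine steps:
[0] ⟨C=((λv. ((λw. 6) (let p = (v * 6) in 8))) (-2 + ((-4 * 6) - (-2 * -3)))); E=∅; S=∅; K=∅⟩
[1] ⟨C=(λv. ((λw. 6) (let p = (v * 6) in 8))); E=∅; S=∅; K=[arg]⟩
[2] ⟨C=(-2 + ((-4 * 6) - (-2 * -3))); E=∅; S=∅; K=[fun]⟩
[3] ⟨C=-2; E=∅; S=∅; K=[addR :: fun]⟩
[4] ⟨C=((-4 * 6) - (-2 * -3)); E=∅; S=∅; K=[addL(-2) :: fun]⟩
[5] ⟨C=(-4 * 6); E=∅; S=∅; K=[subR :: addL(-2) :: fun]⟩
[6] ⟨C=-4; E=∅; S=∅; K=[mulR :: subR :: addL(-2) :: fun]⟩
[7] ⟨C=6; E=∅; S=∅; K=[mulL(-4) :: subR :: addL(-2) :: fun]⟩
[8] ⟨C=(-2 * -3); E=∅; S=∅; K=[subL(-24) :: addL(-2) :: fun]⟩
[9] ⟨C=-2; E=∅; S=∅; K=[mulR :: subL(-24) :: addL(-2) :: fun]⟩
[10] ⟨C=-3; E=∅; S=∅; K=[mulL(-2) :: subL(-24) :: addL(-2) :: fun]⟩
[11] ⟨C=((λw. 6) (let p = (v * 6) in 8)); E={v↦0}; S={0↦-32}; K=∅⟩
[12] ⟨C=(λw. 6); E={v↦0}; S={0↦-32}; K=[arg]⟩
[13] ⟨C=(let p = (v * 6) in 8); E={v↦0}; S={0↦-32}; K=[fun]⟩
[14] ⟨C=(v * 6); E={v↦0}; S={0↦-32}; K=[let p :: fun]⟩
[15] ⟨C=v; E={v↦0}; S={0↦-32}; K=[mulR :: let p :: fun]⟩
[16] ⟨C=6; E={v↦0}; S={0↦-32}; K=[mulL(-32) :: let p :: fun]⟩
[17] ⟨C=8; E={p↦1, v↦0}; S={0↦-32, 1↦-192}; K=[fun]⟩
[18] ⟨C=6; E={w↦2, v↦0}; S={0↦-32, 1↦-192, 2↦8}; K=∅⟩
→ final value 6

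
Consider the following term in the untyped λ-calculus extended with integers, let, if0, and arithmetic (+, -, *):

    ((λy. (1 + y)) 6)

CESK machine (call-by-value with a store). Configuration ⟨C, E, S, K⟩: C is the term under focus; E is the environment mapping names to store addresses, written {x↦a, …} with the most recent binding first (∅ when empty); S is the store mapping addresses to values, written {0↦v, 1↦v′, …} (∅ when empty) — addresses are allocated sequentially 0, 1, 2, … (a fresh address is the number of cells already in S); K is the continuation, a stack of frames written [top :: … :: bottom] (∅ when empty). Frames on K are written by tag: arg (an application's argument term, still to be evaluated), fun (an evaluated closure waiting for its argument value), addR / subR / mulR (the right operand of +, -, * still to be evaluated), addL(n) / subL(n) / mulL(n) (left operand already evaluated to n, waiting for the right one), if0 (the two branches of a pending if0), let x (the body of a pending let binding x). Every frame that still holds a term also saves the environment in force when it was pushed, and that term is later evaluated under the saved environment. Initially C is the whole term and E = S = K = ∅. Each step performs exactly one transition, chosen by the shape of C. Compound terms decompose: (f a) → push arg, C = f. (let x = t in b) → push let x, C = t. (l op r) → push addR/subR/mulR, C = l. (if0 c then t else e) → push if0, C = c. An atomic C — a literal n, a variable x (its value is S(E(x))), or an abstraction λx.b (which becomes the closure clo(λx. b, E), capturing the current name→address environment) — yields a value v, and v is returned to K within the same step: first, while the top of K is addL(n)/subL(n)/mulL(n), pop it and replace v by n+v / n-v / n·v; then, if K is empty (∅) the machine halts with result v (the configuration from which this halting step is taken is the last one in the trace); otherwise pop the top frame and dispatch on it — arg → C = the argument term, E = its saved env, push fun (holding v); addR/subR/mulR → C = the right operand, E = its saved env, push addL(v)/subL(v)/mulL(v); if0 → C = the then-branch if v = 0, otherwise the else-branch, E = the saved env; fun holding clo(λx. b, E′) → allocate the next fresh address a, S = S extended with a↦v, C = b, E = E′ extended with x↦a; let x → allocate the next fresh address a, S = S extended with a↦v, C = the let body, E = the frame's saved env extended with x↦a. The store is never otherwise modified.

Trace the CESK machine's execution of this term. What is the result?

t=0: ⟨C=((λy. (1 + y)) 6); E=∅; S=∅; K=∅⟩
t=1: ⟨C=(λy. (1 + y)); E=∅; S=∅; K=[arg]⟩
t=2: ⟨C=6; E=∅; S=∅; K=[fun]⟩
t=3: ⟨C=(1 + y); E={y↦0}; S={0↦6}; K=∅⟩
t=4: ⟨C=1; E={y↦0}; S={0↦6}; K=[addR]⟩
t=5: ⟨C=y; E={y↦0}; S={0↦6}; K=[addL(1)]⟩
→ final value 7

Answer: 7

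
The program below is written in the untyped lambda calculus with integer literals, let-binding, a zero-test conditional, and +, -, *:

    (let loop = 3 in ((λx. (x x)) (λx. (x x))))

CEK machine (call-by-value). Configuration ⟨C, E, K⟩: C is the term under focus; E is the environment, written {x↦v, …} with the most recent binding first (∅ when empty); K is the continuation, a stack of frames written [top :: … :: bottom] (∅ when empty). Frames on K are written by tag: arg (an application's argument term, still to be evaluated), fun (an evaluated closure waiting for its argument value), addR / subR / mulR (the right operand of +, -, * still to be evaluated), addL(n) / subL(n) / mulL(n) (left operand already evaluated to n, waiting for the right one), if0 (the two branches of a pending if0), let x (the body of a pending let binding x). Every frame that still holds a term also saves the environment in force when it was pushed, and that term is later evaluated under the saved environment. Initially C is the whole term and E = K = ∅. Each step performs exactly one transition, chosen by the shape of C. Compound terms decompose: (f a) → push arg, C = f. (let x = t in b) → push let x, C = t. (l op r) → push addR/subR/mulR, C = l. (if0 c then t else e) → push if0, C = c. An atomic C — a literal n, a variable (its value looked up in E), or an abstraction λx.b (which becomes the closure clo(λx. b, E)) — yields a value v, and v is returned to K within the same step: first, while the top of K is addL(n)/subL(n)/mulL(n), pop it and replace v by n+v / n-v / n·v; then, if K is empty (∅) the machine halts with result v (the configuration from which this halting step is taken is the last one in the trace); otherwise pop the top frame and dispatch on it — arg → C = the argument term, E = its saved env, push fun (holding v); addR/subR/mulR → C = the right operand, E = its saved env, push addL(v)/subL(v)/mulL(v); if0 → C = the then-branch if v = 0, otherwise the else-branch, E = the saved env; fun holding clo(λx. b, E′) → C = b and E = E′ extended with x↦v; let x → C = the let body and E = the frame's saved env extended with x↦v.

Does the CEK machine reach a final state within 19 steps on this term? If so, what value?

Answer: DIVERGES (no final state within 19 steps)

Machine steps:
step 0: <C=(let loop = 3 in ((λx. (x x)) (λx. (x x)))), E=∅, K=∅>
step 1: <C=3, E=∅, K=[let loop]>
step 2: <C=((λx. (x x)) (λx. (x x))), E={loop↦3}, K=∅>
step 3: <C=(λx. (x x)), E={loop↦3}, K=[arg]>
step 4: <C=(λx. (x x)), E={loop↦3}, K=[fun]>
step 5: <C=(x x), E={x↦clo(λx. (x x), {loop↦3}), loop↦3}, K=∅>
step 6: <C=x, E={x↦clo(λx. (x x), {loop↦3}), loop↦3}, K=[arg]>
step 7: <C=x, E={x↦clo(λx. (x x), {loop↦3}), loop↦3}, K=[fun]>
… configuration repeats with period 3 (steps 5–7 recur indefinitely) …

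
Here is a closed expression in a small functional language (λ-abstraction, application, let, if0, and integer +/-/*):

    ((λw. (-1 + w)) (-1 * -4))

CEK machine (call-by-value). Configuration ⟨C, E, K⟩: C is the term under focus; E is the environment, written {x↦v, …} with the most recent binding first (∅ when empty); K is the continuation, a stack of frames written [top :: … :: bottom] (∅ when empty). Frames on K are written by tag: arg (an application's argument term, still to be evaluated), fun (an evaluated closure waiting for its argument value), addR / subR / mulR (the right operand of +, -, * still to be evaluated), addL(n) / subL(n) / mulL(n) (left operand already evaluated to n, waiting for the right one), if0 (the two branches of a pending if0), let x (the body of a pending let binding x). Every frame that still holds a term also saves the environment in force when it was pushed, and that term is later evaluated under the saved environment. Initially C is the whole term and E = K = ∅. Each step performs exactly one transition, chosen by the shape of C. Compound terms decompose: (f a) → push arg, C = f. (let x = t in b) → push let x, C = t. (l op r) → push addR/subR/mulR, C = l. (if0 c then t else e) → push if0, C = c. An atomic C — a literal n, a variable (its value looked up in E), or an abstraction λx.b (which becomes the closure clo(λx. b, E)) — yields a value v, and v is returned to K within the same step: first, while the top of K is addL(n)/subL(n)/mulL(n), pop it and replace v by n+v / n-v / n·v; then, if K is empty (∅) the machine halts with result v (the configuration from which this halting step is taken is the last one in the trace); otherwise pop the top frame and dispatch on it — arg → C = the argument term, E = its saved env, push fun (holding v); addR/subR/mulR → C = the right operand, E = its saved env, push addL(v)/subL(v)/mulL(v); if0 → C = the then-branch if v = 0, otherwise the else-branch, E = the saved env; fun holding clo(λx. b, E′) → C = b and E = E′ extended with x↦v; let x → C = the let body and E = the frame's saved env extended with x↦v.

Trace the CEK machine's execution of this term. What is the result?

0. ⟨C=((λw. (-1 + w)) (-1 * -4)); E=∅; K=∅⟩
1. ⟨C=(λw. (-1 + w)); E=∅; K=[arg]⟩
2. ⟨C=(-1 * -4); E=∅; K=[fun]⟩
3. ⟨C=-1; E=∅; K=[mulR :: fun]⟩
4. ⟨C=-4; E=∅; K=[mulL(-1) :: fun]⟩
5. ⟨C=(-1 + w); E={w↦4}; K=∅⟩
6. ⟨C=-1; E={w↦4}; K=[addR]⟩
7. ⟨C=w; E={w↦4}; K=[addL(-1)]⟩
→ final value 3

Answer: 3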